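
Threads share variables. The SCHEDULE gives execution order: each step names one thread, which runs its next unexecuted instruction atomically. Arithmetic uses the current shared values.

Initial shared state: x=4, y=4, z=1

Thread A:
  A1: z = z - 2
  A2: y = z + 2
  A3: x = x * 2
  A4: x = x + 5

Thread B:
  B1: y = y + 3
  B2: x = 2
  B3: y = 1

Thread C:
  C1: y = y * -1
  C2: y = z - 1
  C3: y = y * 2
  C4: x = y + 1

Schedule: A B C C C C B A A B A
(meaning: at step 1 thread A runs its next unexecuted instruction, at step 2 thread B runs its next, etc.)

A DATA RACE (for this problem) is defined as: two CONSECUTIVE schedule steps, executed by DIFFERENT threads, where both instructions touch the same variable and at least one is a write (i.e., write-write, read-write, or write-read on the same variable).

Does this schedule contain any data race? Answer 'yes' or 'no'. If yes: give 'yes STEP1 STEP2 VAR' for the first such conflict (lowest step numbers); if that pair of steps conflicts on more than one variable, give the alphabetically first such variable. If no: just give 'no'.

Answer: yes 2 3 y

Derivation:
Steps 1,2: A(r=z,w=z) vs B(r=y,w=y). No conflict.
Steps 2,3: B(y = y + 3) vs C(y = y * -1). RACE on y (W-W).
Steps 3,4: same thread (C). No race.
Steps 4,5: same thread (C). No race.
Steps 5,6: same thread (C). No race.
Steps 6,7: C(x = y + 1) vs B(x = 2). RACE on x (W-W).
Steps 7,8: B(r=-,w=x) vs A(r=z,w=y). No conflict.
Steps 8,9: same thread (A). No race.
Steps 9,10: A(r=x,w=x) vs B(r=-,w=y). No conflict.
Steps 10,11: B(r=-,w=y) vs A(r=x,w=x). No conflict.
First conflict at steps 2,3.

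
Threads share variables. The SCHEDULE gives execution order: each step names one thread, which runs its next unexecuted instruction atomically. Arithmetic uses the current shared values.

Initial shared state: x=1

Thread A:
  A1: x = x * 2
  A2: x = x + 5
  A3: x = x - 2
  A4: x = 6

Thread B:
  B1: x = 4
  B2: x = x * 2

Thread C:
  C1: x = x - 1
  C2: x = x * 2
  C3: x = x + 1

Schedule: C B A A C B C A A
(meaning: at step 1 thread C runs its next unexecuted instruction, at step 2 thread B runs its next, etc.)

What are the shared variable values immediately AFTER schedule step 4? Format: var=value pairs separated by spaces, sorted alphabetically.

Answer: x=13

Derivation:
Step 1: thread C executes C1 (x = x - 1). Shared: x=0. PCs: A@0 B@0 C@1
Step 2: thread B executes B1 (x = 4). Shared: x=4. PCs: A@0 B@1 C@1
Step 3: thread A executes A1 (x = x * 2). Shared: x=8. PCs: A@1 B@1 C@1
Step 4: thread A executes A2 (x = x + 5). Shared: x=13. PCs: A@2 B@1 C@1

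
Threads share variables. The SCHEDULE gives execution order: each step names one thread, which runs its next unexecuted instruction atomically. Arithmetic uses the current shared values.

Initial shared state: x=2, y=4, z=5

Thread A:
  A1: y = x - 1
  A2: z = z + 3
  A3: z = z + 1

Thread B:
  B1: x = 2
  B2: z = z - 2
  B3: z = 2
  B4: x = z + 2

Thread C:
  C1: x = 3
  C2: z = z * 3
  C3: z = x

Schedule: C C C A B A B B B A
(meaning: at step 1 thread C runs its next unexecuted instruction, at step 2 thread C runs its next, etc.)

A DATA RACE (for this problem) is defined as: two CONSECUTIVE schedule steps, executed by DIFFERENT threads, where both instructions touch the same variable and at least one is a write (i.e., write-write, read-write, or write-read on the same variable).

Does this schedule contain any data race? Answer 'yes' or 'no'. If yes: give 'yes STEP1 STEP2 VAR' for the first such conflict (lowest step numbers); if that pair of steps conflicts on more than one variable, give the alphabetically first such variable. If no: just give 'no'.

Answer: yes 4 5 x

Derivation:
Steps 1,2: same thread (C). No race.
Steps 2,3: same thread (C). No race.
Steps 3,4: C(r=x,w=z) vs A(r=x,w=y). No conflict.
Steps 4,5: A(y = x - 1) vs B(x = 2). RACE on x (R-W).
Steps 5,6: B(r=-,w=x) vs A(r=z,w=z). No conflict.
Steps 6,7: A(z = z + 3) vs B(z = z - 2). RACE on z (W-W).
Steps 7,8: same thread (B). No race.
Steps 8,9: same thread (B). No race.
Steps 9,10: B(x = z + 2) vs A(z = z + 1). RACE on z (R-W).
First conflict at steps 4,5.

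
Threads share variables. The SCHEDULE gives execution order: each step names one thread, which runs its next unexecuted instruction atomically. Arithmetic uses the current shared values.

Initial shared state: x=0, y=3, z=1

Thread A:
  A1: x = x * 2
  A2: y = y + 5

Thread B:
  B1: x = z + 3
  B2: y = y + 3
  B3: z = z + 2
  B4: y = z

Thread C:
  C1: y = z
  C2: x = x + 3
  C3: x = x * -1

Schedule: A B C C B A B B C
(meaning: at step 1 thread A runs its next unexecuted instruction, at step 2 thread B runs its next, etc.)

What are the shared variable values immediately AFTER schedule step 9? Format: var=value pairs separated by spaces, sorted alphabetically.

Answer: x=-7 y=3 z=3

Derivation:
Step 1: thread A executes A1 (x = x * 2). Shared: x=0 y=3 z=1. PCs: A@1 B@0 C@0
Step 2: thread B executes B1 (x = z + 3). Shared: x=4 y=3 z=1. PCs: A@1 B@1 C@0
Step 3: thread C executes C1 (y = z). Shared: x=4 y=1 z=1. PCs: A@1 B@1 C@1
Step 4: thread C executes C2 (x = x + 3). Shared: x=7 y=1 z=1. PCs: A@1 B@1 C@2
Step 5: thread B executes B2 (y = y + 3). Shared: x=7 y=4 z=1. PCs: A@1 B@2 C@2
Step 6: thread A executes A2 (y = y + 5). Shared: x=7 y=9 z=1. PCs: A@2 B@2 C@2
Step 7: thread B executes B3 (z = z + 2). Shared: x=7 y=9 z=3. PCs: A@2 B@3 C@2
Step 8: thread B executes B4 (y = z). Shared: x=7 y=3 z=3. PCs: A@2 B@4 C@2
Step 9: thread C executes C3 (x = x * -1). Shared: x=-7 y=3 z=3. PCs: A@2 B@4 C@3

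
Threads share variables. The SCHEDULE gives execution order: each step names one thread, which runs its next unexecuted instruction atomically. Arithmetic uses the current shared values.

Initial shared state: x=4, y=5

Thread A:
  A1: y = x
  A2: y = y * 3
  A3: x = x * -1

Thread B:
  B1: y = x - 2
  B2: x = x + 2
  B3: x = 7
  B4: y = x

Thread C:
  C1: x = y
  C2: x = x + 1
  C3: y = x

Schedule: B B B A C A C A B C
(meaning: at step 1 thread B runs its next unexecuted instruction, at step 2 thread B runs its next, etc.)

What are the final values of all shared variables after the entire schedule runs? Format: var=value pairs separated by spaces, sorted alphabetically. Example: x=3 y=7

Answer: x=-8 y=-8

Derivation:
Step 1: thread B executes B1 (y = x - 2). Shared: x=4 y=2. PCs: A@0 B@1 C@0
Step 2: thread B executes B2 (x = x + 2). Shared: x=6 y=2. PCs: A@0 B@2 C@0
Step 3: thread B executes B3 (x = 7). Shared: x=7 y=2. PCs: A@0 B@3 C@0
Step 4: thread A executes A1 (y = x). Shared: x=7 y=7. PCs: A@1 B@3 C@0
Step 5: thread C executes C1 (x = y). Shared: x=7 y=7. PCs: A@1 B@3 C@1
Step 6: thread A executes A2 (y = y * 3). Shared: x=7 y=21. PCs: A@2 B@3 C@1
Step 7: thread C executes C2 (x = x + 1). Shared: x=8 y=21. PCs: A@2 B@3 C@2
Step 8: thread A executes A3 (x = x * -1). Shared: x=-8 y=21. PCs: A@3 B@3 C@2
Step 9: thread B executes B4 (y = x). Shared: x=-8 y=-8. PCs: A@3 B@4 C@2
Step 10: thread C executes C3 (y = x). Shared: x=-8 y=-8. PCs: A@3 B@4 C@3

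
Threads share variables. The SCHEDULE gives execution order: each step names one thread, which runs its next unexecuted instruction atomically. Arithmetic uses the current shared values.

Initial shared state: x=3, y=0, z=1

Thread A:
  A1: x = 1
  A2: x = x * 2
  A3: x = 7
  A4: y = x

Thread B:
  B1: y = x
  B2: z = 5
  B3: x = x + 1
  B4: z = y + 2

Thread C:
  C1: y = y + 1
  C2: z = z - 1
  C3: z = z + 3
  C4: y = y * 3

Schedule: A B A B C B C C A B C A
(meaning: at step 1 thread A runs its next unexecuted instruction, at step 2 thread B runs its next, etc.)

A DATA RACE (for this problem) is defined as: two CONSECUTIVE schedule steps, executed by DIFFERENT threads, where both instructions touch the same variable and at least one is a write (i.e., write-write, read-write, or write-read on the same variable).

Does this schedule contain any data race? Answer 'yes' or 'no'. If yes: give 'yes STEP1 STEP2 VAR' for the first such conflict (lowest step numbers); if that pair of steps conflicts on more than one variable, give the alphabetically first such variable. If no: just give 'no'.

Steps 1,2: A(x = 1) vs B(y = x). RACE on x (W-R).
Steps 2,3: B(y = x) vs A(x = x * 2). RACE on x (R-W).
Steps 3,4: A(r=x,w=x) vs B(r=-,w=z). No conflict.
Steps 4,5: B(r=-,w=z) vs C(r=y,w=y). No conflict.
Steps 5,6: C(r=y,w=y) vs B(r=x,w=x). No conflict.
Steps 6,7: B(r=x,w=x) vs C(r=z,w=z). No conflict.
Steps 7,8: same thread (C). No race.
Steps 8,9: C(r=z,w=z) vs A(r=-,w=x). No conflict.
Steps 9,10: A(r=-,w=x) vs B(r=y,w=z). No conflict.
Steps 10,11: B(z = y + 2) vs C(y = y * 3). RACE on y (R-W).
Steps 11,12: C(y = y * 3) vs A(y = x). RACE on y (W-W).
First conflict at steps 1,2.

Answer: yes 1 2 x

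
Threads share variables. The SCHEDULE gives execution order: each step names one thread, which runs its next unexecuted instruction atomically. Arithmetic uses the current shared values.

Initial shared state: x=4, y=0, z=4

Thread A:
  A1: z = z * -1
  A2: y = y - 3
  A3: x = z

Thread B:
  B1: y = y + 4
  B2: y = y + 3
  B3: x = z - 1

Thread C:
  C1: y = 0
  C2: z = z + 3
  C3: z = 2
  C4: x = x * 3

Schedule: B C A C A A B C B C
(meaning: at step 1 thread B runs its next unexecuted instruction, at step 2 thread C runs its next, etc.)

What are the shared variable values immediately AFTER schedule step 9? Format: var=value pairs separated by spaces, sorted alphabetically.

Step 1: thread B executes B1 (y = y + 4). Shared: x=4 y=4 z=4. PCs: A@0 B@1 C@0
Step 2: thread C executes C1 (y = 0). Shared: x=4 y=0 z=4. PCs: A@0 B@1 C@1
Step 3: thread A executes A1 (z = z * -1). Shared: x=4 y=0 z=-4. PCs: A@1 B@1 C@1
Step 4: thread C executes C2 (z = z + 3). Shared: x=4 y=0 z=-1. PCs: A@1 B@1 C@2
Step 5: thread A executes A2 (y = y - 3). Shared: x=4 y=-3 z=-1. PCs: A@2 B@1 C@2
Step 6: thread A executes A3 (x = z). Shared: x=-1 y=-3 z=-1. PCs: A@3 B@1 C@2
Step 7: thread B executes B2 (y = y + 3). Shared: x=-1 y=0 z=-1. PCs: A@3 B@2 C@2
Step 8: thread C executes C3 (z = 2). Shared: x=-1 y=0 z=2. PCs: A@3 B@2 C@3
Step 9: thread B executes B3 (x = z - 1). Shared: x=1 y=0 z=2. PCs: A@3 B@3 C@3

Answer: x=1 y=0 z=2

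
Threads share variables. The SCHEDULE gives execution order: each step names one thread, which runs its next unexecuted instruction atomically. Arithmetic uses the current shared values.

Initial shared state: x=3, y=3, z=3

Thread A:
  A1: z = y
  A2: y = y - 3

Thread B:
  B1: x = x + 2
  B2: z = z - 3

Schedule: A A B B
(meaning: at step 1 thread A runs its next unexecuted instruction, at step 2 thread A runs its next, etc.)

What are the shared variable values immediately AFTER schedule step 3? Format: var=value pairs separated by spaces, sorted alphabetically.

Answer: x=5 y=0 z=3

Derivation:
Step 1: thread A executes A1 (z = y). Shared: x=3 y=3 z=3. PCs: A@1 B@0
Step 2: thread A executes A2 (y = y - 3). Shared: x=3 y=0 z=3. PCs: A@2 B@0
Step 3: thread B executes B1 (x = x + 2). Shared: x=5 y=0 z=3. PCs: A@2 B@1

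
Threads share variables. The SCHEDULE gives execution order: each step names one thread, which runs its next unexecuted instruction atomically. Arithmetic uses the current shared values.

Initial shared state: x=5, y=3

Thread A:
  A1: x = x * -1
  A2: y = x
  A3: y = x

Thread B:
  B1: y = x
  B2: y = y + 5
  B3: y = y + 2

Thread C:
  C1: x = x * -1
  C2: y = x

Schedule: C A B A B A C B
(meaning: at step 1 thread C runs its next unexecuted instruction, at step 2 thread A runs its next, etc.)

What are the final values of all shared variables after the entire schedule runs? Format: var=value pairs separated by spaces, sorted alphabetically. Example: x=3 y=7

Answer: x=5 y=7

Derivation:
Step 1: thread C executes C1 (x = x * -1). Shared: x=-5 y=3. PCs: A@0 B@0 C@1
Step 2: thread A executes A1 (x = x * -1). Shared: x=5 y=3. PCs: A@1 B@0 C@1
Step 3: thread B executes B1 (y = x). Shared: x=5 y=5. PCs: A@1 B@1 C@1
Step 4: thread A executes A2 (y = x). Shared: x=5 y=5. PCs: A@2 B@1 C@1
Step 5: thread B executes B2 (y = y + 5). Shared: x=5 y=10. PCs: A@2 B@2 C@1
Step 6: thread A executes A3 (y = x). Shared: x=5 y=5. PCs: A@3 B@2 C@1
Step 7: thread C executes C2 (y = x). Shared: x=5 y=5. PCs: A@3 B@2 C@2
Step 8: thread B executes B3 (y = y + 2). Shared: x=5 y=7. PCs: A@3 B@3 C@2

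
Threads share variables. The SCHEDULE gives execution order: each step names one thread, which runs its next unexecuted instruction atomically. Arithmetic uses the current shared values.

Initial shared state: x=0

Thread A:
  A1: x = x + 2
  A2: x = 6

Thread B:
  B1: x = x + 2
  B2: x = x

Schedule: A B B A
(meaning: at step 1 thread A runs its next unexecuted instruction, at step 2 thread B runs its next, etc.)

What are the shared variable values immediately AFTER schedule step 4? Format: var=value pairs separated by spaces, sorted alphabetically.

Step 1: thread A executes A1 (x = x + 2). Shared: x=2. PCs: A@1 B@0
Step 2: thread B executes B1 (x = x + 2). Shared: x=4. PCs: A@1 B@1
Step 3: thread B executes B2 (x = x). Shared: x=4. PCs: A@1 B@2
Step 4: thread A executes A2 (x = 6). Shared: x=6. PCs: A@2 B@2

Answer: x=6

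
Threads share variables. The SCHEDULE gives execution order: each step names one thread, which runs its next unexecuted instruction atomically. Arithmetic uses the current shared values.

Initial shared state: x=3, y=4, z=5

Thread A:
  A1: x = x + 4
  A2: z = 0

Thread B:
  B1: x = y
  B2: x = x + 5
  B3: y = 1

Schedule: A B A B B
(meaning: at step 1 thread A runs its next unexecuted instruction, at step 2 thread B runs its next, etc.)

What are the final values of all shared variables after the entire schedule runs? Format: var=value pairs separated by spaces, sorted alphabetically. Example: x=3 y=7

Answer: x=9 y=1 z=0

Derivation:
Step 1: thread A executes A1 (x = x + 4). Shared: x=7 y=4 z=5. PCs: A@1 B@0
Step 2: thread B executes B1 (x = y). Shared: x=4 y=4 z=5. PCs: A@1 B@1
Step 3: thread A executes A2 (z = 0). Shared: x=4 y=4 z=0. PCs: A@2 B@1
Step 4: thread B executes B2 (x = x + 5). Shared: x=9 y=4 z=0. PCs: A@2 B@2
Step 5: thread B executes B3 (y = 1). Shared: x=9 y=1 z=0. PCs: A@2 B@3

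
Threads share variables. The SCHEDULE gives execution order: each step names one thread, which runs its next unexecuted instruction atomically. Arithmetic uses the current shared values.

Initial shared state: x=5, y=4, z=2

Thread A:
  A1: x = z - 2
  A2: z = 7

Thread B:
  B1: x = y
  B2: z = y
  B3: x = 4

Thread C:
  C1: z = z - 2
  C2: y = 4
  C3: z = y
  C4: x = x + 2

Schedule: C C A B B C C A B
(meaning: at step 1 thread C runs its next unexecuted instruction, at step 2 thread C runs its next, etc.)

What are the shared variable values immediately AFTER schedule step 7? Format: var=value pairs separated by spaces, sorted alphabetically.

Step 1: thread C executes C1 (z = z - 2). Shared: x=5 y=4 z=0. PCs: A@0 B@0 C@1
Step 2: thread C executes C2 (y = 4). Shared: x=5 y=4 z=0. PCs: A@0 B@0 C@2
Step 3: thread A executes A1 (x = z - 2). Shared: x=-2 y=4 z=0. PCs: A@1 B@0 C@2
Step 4: thread B executes B1 (x = y). Shared: x=4 y=4 z=0. PCs: A@1 B@1 C@2
Step 5: thread B executes B2 (z = y). Shared: x=4 y=4 z=4. PCs: A@1 B@2 C@2
Step 6: thread C executes C3 (z = y). Shared: x=4 y=4 z=4. PCs: A@1 B@2 C@3
Step 7: thread C executes C4 (x = x + 2). Shared: x=6 y=4 z=4. PCs: A@1 B@2 C@4

Answer: x=6 y=4 z=4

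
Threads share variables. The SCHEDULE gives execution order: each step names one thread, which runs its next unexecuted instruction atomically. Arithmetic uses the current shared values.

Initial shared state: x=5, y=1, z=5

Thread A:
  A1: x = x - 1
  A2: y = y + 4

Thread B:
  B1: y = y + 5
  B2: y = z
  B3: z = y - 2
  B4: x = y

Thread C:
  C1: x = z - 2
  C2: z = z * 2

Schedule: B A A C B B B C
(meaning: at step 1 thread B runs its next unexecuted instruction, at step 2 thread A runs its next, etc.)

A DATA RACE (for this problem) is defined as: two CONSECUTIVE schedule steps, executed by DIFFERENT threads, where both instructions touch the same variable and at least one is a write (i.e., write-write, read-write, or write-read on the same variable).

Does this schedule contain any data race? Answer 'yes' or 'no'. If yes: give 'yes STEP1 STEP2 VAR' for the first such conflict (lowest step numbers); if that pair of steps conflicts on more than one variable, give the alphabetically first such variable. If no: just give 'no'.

Steps 1,2: B(r=y,w=y) vs A(r=x,w=x). No conflict.
Steps 2,3: same thread (A). No race.
Steps 3,4: A(r=y,w=y) vs C(r=z,w=x). No conflict.
Steps 4,5: C(r=z,w=x) vs B(r=z,w=y). No conflict.
Steps 5,6: same thread (B). No race.
Steps 6,7: same thread (B). No race.
Steps 7,8: B(r=y,w=x) vs C(r=z,w=z). No conflict.

Answer: no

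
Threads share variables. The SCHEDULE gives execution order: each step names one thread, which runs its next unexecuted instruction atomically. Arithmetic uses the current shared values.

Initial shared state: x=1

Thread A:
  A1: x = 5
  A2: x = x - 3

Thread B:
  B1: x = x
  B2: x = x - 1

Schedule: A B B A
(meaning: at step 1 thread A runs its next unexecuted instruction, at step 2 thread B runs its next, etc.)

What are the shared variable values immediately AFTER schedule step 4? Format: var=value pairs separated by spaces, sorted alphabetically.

Step 1: thread A executes A1 (x = 5). Shared: x=5. PCs: A@1 B@0
Step 2: thread B executes B1 (x = x). Shared: x=5. PCs: A@1 B@1
Step 3: thread B executes B2 (x = x - 1). Shared: x=4. PCs: A@1 B@2
Step 4: thread A executes A2 (x = x - 3). Shared: x=1. PCs: A@2 B@2

Answer: x=1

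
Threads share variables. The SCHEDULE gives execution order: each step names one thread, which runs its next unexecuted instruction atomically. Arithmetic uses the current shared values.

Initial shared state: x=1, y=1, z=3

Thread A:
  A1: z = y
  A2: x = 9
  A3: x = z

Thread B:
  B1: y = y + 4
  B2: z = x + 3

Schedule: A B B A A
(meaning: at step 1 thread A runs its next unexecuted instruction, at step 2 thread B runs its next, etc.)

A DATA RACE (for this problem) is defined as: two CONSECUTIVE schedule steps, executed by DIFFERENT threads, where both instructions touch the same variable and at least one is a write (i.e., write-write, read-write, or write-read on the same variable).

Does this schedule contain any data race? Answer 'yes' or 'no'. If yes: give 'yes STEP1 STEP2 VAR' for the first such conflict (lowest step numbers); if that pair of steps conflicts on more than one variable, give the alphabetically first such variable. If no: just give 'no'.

Steps 1,2: A(z = y) vs B(y = y + 4). RACE on y (R-W).
Steps 2,3: same thread (B). No race.
Steps 3,4: B(z = x + 3) vs A(x = 9). RACE on x (R-W).
Steps 4,5: same thread (A). No race.
First conflict at steps 1,2.

Answer: yes 1 2 y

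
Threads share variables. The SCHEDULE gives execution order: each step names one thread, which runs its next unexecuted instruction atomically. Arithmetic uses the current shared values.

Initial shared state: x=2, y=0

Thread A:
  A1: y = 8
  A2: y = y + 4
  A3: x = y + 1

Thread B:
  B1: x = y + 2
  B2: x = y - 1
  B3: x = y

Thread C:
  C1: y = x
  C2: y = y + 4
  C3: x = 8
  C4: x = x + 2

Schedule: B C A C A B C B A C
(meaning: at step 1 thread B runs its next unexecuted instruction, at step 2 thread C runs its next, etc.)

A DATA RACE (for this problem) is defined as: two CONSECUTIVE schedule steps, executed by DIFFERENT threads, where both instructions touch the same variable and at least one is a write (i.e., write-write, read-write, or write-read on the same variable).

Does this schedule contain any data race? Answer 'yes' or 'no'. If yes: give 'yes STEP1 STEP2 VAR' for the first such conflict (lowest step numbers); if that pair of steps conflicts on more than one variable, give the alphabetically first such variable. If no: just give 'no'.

Answer: yes 1 2 x

Derivation:
Steps 1,2: B(x = y + 2) vs C(y = x). RACE on x (W-R), y (R-W). Multiple vars; alphabetically first is x.
Steps 2,3: C(y = x) vs A(y = 8). RACE on y (W-W).
Steps 3,4: A(y = 8) vs C(y = y + 4). RACE on y (W-W).
Steps 4,5: C(y = y + 4) vs A(y = y + 4). RACE on y (W-W).
Steps 5,6: A(y = y + 4) vs B(x = y - 1). RACE on y (W-R).
Steps 6,7: B(x = y - 1) vs C(x = 8). RACE on x (W-W).
Steps 7,8: C(x = 8) vs B(x = y). RACE on x (W-W).
Steps 8,9: B(x = y) vs A(x = y + 1). RACE on x (W-W).
Steps 9,10: A(x = y + 1) vs C(x = x + 2). RACE on x (W-W).
First conflict at steps 1,2.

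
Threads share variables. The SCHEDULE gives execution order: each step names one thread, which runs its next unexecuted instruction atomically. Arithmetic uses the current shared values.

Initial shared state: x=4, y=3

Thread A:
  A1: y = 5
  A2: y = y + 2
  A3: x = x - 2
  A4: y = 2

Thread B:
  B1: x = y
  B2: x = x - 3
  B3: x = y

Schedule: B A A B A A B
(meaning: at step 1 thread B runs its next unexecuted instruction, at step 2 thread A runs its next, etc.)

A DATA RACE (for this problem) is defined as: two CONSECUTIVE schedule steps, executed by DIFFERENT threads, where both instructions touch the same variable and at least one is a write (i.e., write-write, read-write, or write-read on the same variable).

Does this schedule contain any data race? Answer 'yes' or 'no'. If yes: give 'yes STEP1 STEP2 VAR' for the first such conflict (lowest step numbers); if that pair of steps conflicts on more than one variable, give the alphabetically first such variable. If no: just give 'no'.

Answer: yes 1 2 y

Derivation:
Steps 1,2: B(x = y) vs A(y = 5). RACE on y (R-W).
Steps 2,3: same thread (A). No race.
Steps 3,4: A(r=y,w=y) vs B(r=x,w=x). No conflict.
Steps 4,5: B(x = x - 3) vs A(x = x - 2). RACE on x (W-W).
Steps 5,6: same thread (A). No race.
Steps 6,7: A(y = 2) vs B(x = y). RACE on y (W-R).
First conflict at steps 1,2.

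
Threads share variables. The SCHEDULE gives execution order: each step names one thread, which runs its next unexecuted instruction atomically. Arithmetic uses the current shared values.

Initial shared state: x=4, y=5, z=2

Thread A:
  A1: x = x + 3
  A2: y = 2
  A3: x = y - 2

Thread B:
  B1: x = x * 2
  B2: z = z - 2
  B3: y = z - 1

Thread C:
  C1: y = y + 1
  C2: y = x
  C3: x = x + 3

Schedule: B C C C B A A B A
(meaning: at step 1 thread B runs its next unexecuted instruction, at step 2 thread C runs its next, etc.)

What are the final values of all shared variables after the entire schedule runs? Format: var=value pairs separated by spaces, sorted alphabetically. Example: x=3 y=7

Step 1: thread B executes B1 (x = x * 2). Shared: x=8 y=5 z=2. PCs: A@0 B@1 C@0
Step 2: thread C executes C1 (y = y + 1). Shared: x=8 y=6 z=2. PCs: A@0 B@1 C@1
Step 3: thread C executes C2 (y = x). Shared: x=8 y=8 z=2. PCs: A@0 B@1 C@2
Step 4: thread C executes C3 (x = x + 3). Shared: x=11 y=8 z=2. PCs: A@0 B@1 C@3
Step 5: thread B executes B2 (z = z - 2). Shared: x=11 y=8 z=0. PCs: A@0 B@2 C@3
Step 6: thread A executes A1 (x = x + 3). Shared: x=14 y=8 z=0. PCs: A@1 B@2 C@3
Step 7: thread A executes A2 (y = 2). Shared: x=14 y=2 z=0. PCs: A@2 B@2 C@3
Step 8: thread B executes B3 (y = z - 1). Shared: x=14 y=-1 z=0. PCs: A@2 B@3 C@3
Step 9: thread A executes A3 (x = y - 2). Shared: x=-3 y=-1 z=0. PCs: A@3 B@3 C@3

Answer: x=-3 y=-1 z=0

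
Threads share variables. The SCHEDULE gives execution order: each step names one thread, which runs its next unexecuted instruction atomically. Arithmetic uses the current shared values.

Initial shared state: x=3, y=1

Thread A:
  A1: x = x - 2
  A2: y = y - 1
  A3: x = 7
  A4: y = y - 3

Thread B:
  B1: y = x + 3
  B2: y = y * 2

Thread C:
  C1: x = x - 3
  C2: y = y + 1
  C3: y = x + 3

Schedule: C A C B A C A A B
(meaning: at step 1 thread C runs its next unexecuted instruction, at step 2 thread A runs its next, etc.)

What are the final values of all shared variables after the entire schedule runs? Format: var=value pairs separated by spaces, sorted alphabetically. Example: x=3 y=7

Step 1: thread C executes C1 (x = x - 3). Shared: x=0 y=1. PCs: A@0 B@0 C@1
Step 2: thread A executes A1 (x = x - 2). Shared: x=-2 y=1. PCs: A@1 B@0 C@1
Step 3: thread C executes C2 (y = y + 1). Shared: x=-2 y=2. PCs: A@1 B@0 C@2
Step 4: thread B executes B1 (y = x + 3). Shared: x=-2 y=1. PCs: A@1 B@1 C@2
Step 5: thread A executes A2 (y = y - 1). Shared: x=-2 y=0. PCs: A@2 B@1 C@2
Step 6: thread C executes C3 (y = x + 3). Shared: x=-2 y=1. PCs: A@2 B@1 C@3
Step 7: thread A executes A3 (x = 7). Shared: x=7 y=1. PCs: A@3 B@1 C@3
Step 8: thread A executes A4 (y = y - 3). Shared: x=7 y=-2. PCs: A@4 B@1 C@3
Step 9: thread B executes B2 (y = y * 2). Shared: x=7 y=-4. PCs: A@4 B@2 C@3

Answer: x=7 y=-4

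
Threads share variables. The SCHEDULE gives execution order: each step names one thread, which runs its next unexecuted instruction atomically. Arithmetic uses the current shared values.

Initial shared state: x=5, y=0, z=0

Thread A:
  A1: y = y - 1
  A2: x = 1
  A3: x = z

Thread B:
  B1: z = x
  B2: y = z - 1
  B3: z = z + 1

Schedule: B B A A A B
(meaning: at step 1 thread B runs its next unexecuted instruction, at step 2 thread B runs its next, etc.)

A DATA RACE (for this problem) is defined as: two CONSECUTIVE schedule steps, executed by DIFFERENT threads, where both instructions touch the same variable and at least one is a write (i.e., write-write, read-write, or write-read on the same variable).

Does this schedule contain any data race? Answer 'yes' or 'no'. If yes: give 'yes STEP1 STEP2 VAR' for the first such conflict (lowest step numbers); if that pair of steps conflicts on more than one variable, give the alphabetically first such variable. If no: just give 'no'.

Answer: yes 2 3 y

Derivation:
Steps 1,2: same thread (B). No race.
Steps 2,3: B(y = z - 1) vs A(y = y - 1). RACE on y (W-W).
Steps 3,4: same thread (A). No race.
Steps 4,5: same thread (A). No race.
Steps 5,6: A(x = z) vs B(z = z + 1). RACE on z (R-W).
First conflict at steps 2,3.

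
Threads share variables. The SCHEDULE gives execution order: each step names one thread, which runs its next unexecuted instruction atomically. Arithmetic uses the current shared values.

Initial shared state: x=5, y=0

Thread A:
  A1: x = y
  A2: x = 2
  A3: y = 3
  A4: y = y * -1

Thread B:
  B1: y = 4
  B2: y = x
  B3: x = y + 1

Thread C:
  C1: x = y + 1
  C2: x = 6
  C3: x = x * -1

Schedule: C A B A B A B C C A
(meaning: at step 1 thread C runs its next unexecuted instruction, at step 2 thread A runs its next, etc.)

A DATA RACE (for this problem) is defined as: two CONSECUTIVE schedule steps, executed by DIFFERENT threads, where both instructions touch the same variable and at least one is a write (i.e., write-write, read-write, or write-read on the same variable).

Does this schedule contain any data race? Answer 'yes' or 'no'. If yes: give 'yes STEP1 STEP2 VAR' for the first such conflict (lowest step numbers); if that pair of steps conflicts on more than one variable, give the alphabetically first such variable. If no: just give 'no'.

Answer: yes 1 2 x

Derivation:
Steps 1,2: C(x = y + 1) vs A(x = y). RACE on x (W-W).
Steps 2,3: A(x = y) vs B(y = 4). RACE on y (R-W).
Steps 3,4: B(r=-,w=y) vs A(r=-,w=x). No conflict.
Steps 4,5: A(x = 2) vs B(y = x). RACE on x (W-R).
Steps 5,6: B(y = x) vs A(y = 3). RACE on y (W-W).
Steps 6,7: A(y = 3) vs B(x = y + 1). RACE on y (W-R).
Steps 7,8: B(x = y + 1) vs C(x = 6). RACE on x (W-W).
Steps 8,9: same thread (C). No race.
Steps 9,10: C(r=x,w=x) vs A(r=y,w=y). No conflict.
First conflict at steps 1,2.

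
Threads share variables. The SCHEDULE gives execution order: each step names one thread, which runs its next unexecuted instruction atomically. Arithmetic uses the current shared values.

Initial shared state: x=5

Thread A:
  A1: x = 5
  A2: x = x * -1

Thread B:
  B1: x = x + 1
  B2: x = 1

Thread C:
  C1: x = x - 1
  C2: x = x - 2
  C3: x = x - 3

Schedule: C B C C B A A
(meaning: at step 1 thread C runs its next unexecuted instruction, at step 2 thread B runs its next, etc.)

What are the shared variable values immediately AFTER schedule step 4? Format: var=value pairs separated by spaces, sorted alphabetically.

Step 1: thread C executes C1 (x = x - 1). Shared: x=4. PCs: A@0 B@0 C@1
Step 2: thread B executes B1 (x = x + 1). Shared: x=5. PCs: A@0 B@1 C@1
Step 3: thread C executes C2 (x = x - 2). Shared: x=3. PCs: A@0 B@1 C@2
Step 4: thread C executes C3 (x = x - 3). Shared: x=0. PCs: A@0 B@1 C@3

Answer: x=0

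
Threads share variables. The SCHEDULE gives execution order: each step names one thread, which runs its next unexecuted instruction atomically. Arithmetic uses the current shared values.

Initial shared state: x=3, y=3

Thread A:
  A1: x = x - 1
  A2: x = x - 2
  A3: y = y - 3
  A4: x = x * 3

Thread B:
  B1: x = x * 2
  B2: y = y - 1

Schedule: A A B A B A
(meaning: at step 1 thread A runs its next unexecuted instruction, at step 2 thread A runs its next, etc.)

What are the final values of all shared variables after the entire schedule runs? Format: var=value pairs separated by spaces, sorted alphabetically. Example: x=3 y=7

Answer: x=0 y=-1

Derivation:
Step 1: thread A executes A1 (x = x - 1). Shared: x=2 y=3. PCs: A@1 B@0
Step 2: thread A executes A2 (x = x - 2). Shared: x=0 y=3. PCs: A@2 B@0
Step 3: thread B executes B1 (x = x * 2). Shared: x=0 y=3. PCs: A@2 B@1
Step 4: thread A executes A3 (y = y - 3). Shared: x=0 y=0. PCs: A@3 B@1
Step 5: thread B executes B2 (y = y - 1). Shared: x=0 y=-1. PCs: A@3 B@2
Step 6: thread A executes A4 (x = x * 3). Shared: x=0 y=-1. PCs: A@4 B@2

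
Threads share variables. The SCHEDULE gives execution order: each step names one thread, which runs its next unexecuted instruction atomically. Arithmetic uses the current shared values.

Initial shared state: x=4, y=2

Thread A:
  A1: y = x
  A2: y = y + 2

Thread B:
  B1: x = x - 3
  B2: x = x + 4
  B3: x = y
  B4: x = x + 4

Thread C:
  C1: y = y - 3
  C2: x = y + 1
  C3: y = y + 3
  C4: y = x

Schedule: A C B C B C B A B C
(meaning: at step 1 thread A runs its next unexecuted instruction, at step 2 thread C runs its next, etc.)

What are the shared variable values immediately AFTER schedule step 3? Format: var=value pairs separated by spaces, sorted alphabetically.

Step 1: thread A executes A1 (y = x). Shared: x=4 y=4. PCs: A@1 B@0 C@0
Step 2: thread C executes C1 (y = y - 3). Shared: x=4 y=1. PCs: A@1 B@0 C@1
Step 3: thread B executes B1 (x = x - 3). Shared: x=1 y=1. PCs: A@1 B@1 C@1

Answer: x=1 y=1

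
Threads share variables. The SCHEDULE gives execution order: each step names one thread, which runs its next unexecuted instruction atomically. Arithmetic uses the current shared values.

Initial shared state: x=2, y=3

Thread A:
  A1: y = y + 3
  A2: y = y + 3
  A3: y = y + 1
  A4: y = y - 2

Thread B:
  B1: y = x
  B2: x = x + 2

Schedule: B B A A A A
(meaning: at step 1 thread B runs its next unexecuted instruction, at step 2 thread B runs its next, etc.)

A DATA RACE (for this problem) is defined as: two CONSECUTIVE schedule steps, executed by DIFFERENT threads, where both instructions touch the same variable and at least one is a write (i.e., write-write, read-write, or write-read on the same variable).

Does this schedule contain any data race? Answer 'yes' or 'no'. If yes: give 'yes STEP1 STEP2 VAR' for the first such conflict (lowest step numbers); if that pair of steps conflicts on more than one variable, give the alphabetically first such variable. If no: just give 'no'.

Answer: no

Derivation:
Steps 1,2: same thread (B). No race.
Steps 2,3: B(r=x,w=x) vs A(r=y,w=y). No conflict.
Steps 3,4: same thread (A). No race.
Steps 4,5: same thread (A). No race.
Steps 5,6: same thread (A). No race.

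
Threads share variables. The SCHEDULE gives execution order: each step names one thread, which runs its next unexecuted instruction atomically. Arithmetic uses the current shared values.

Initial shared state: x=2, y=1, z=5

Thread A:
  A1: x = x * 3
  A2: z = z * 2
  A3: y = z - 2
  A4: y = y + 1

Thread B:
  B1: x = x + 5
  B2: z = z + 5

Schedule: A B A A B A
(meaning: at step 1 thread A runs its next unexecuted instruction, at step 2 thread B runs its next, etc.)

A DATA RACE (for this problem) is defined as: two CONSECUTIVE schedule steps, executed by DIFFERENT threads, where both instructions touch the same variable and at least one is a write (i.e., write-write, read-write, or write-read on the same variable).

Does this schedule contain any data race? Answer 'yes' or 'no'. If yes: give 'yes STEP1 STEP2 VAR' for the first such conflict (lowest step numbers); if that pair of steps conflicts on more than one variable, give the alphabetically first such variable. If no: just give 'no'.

Steps 1,2: A(x = x * 3) vs B(x = x + 5). RACE on x (W-W).
Steps 2,3: B(r=x,w=x) vs A(r=z,w=z). No conflict.
Steps 3,4: same thread (A). No race.
Steps 4,5: A(y = z - 2) vs B(z = z + 5). RACE on z (R-W).
Steps 5,6: B(r=z,w=z) vs A(r=y,w=y). No conflict.
First conflict at steps 1,2.

Answer: yes 1 2 x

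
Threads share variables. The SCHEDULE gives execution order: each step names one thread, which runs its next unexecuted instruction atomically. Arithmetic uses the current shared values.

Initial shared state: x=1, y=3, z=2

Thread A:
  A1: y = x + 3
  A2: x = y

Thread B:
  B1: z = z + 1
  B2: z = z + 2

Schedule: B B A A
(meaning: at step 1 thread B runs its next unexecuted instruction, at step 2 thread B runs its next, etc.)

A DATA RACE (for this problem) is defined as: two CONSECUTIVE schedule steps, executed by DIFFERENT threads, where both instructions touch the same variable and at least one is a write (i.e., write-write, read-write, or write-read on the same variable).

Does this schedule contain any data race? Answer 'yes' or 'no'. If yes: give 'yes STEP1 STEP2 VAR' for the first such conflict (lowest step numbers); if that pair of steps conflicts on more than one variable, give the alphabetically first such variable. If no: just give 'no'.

Steps 1,2: same thread (B). No race.
Steps 2,3: B(r=z,w=z) vs A(r=x,w=y). No conflict.
Steps 3,4: same thread (A). No race.

Answer: no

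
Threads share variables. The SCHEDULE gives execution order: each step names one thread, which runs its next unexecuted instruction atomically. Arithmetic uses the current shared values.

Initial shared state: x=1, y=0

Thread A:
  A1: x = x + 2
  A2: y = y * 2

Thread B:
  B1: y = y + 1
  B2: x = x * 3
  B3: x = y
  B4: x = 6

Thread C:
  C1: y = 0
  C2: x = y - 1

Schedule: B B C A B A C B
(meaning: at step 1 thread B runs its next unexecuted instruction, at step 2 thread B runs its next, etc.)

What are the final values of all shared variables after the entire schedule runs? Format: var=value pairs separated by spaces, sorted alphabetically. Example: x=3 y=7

Step 1: thread B executes B1 (y = y + 1). Shared: x=1 y=1. PCs: A@0 B@1 C@0
Step 2: thread B executes B2 (x = x * 3). Shared: x=3 y=1. PCs: A@0 B@2 C@0
Step 3: thread C executes C1 (y = 0). Shared: x=3 y=0. PCs: A@0 B@2 C@1
Step 4: thread A executes A1 (x = x + 2). Shared: x=5 y=0. PCs: A@1 B@2 C@1
Step 5: thread B executes B3 (x = y). Shared: x=0 y=0. PCs: A@1 B@3 C@1
Step 6: thread A executes A2 (y = y * 2). Shared: x=0 y=0. PCs: A@2 B@3 C@1
Step 7: thread C executes C2 (x = y - 1). Shared: x=-1 y=0. PCs: A@2 B@3 C@2
Step 8: thread B executes B4 (x = 6). Shared: x=6 y=0. PCs: A@2 B@4 C@2

Answer: x=6 y=0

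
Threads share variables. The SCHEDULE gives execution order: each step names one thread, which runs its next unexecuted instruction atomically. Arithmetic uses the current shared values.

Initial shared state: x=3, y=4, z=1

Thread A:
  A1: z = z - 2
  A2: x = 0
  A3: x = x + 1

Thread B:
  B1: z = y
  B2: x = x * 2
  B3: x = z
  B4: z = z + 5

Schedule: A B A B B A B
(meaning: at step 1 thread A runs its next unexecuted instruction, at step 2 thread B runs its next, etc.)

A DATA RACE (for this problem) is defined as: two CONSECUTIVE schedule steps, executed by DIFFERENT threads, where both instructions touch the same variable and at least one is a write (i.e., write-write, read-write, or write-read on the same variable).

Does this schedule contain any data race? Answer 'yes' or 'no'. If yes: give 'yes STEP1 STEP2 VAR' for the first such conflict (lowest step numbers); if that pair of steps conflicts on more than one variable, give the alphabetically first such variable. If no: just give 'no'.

Answer: yes 1 2 z

Derivation:
Steps 1,2: A(z = z - 2) vs B(z = y). RACE on z (W-W).
Steps 2,3: B(r=y,w=z) vs A(r=-,w=x). No conflict.
Steps 3,4: A(x = 0) vs B(x = x * 2). RACE on x (W-W).
Steps 4,5: same thread (B). No race.
Steps 5,6: B(x = z) vs A(x = x + 1). RACE on x (W-W).
Steps 6,7: A(r=x,w=x) vs B(r=z,w=z). No conflict.
First conflict at steps 1,2.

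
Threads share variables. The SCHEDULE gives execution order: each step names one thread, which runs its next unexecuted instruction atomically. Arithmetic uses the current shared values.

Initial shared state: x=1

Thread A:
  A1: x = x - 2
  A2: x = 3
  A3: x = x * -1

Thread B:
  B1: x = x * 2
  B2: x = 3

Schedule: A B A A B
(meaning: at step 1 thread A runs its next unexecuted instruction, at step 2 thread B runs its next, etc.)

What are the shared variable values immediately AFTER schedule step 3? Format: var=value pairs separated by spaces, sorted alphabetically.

Answer: x=3

Derivation:
Step 1: thread A executes A1 (x = x - 2). Shared: x=-1. PCs: A@1 B@0
Step 2: thread B executes B1 (x = x * 2). Shared: x=-2. PCs: A@1 B@1
Step 3: thread A executes A2 (x = 3). Shared: x=3. PCs: A@2 B@1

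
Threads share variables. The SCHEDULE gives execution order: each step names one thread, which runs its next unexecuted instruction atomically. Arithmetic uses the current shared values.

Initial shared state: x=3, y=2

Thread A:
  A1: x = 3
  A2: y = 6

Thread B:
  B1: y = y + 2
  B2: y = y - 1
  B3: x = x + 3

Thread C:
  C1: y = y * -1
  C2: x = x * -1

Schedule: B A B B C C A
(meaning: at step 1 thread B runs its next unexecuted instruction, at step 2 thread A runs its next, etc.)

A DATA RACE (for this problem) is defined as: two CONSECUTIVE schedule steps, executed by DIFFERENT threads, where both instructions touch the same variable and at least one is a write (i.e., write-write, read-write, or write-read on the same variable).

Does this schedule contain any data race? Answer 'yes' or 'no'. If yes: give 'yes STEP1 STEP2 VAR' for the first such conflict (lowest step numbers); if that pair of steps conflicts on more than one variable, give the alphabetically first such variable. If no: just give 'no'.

Steps 1,2: B(r=y,w=y) vs A(r=-,w=x). No conflict.
Steps 2,3: A(r=-,w=x) vs B(r=y,w=y). No conflict.
Steps 3,4: same thread (B). No race.
Steps 4,5: B(r=x,w=x) vs C(r=y,w=y). No conflict.
Steps 5,6: same thread (C). No race.
Steps 6,7: C(r=x,w=x) vs A(r=-,w=y). No conflict.

Answer: no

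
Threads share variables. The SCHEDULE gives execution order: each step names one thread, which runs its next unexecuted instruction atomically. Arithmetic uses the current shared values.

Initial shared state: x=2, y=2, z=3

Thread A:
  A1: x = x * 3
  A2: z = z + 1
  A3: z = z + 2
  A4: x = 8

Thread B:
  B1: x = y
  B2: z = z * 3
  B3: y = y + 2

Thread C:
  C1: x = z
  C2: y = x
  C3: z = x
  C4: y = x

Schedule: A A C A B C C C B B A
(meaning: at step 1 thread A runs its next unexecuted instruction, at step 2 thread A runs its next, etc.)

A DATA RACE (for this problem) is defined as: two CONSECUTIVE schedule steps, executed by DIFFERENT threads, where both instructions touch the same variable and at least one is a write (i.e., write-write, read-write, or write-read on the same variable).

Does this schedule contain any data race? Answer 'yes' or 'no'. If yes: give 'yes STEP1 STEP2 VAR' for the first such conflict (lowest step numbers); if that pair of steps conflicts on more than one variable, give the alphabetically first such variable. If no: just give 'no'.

Steps 1,2: same thread (A). No race.
Steps 2,3: A(z = z + 1) vs C(x = z). RACE on z (W-R).
Steps 3,4: C(x = z) vs A(z = z + 2). RACE on z (R-W).
Steps 4,5: A(r=z,w=z) vs B(r=y,w=x). No conflict.
Steps 5,6: B(x = y) vs C(y = x). RACE on x (W-R), y (R-W). Multiple vars; alphabetically first is x.
Steps 6,7: same thread (C). No race.
Steps 7,8: same thread (C). No race.
Steps 8,9: C(r=x,w=y) vs B(r=z,w=z). No conflict.
Steps 9,10: same thread (B). No race.
Steps 10,11: B(r=y,w=y) vs A(r=-,w=x). No conflict.
First conflict at steps 2,3.

Answer: yes 2 3 z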